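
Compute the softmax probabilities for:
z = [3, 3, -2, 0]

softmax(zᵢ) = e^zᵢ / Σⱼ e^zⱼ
p = [0.4863, 0.4863, 0.0033, 0.0242]

exp(z) = [20.09, 20.09, 0.1353, 1]
Sum = 41.31
p = [0.4863, 0.4863, 0.0033, 0.0242]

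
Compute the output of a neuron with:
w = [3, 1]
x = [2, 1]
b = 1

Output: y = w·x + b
y = 8

y = (3)(2) + (1)(1) + 1 = 8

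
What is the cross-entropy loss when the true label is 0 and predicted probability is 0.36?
L = 0.4463

L = -0·log(0.36) - 1·log(0.64) = -log(0.64) = 0.4463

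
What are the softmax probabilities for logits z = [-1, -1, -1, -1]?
p = [0.25, 0.25, 0.25, 0.25]

exp(z) = [0.3679, 0.3679, 0.3679, 0.3679]
Sum = 1.472
p = [0.25, 0.25, 0.25, 0.25]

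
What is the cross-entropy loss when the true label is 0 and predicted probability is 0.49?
L = 0.6733

L = -0·log(0.49) - 1·log(0.51) = -log(0.51) = 0.6733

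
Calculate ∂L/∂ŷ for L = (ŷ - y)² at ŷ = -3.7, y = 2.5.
∂L/∂ŷ = -12.4

∂L/∂ŷ = 2(ŷ - y) = 2(-3.7 - 2.5) = 2(-6.2) = -12.4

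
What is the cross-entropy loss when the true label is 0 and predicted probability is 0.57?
L = 0.844

L = -0·log(0.57) - 1·log(0.43) = -log(0.43) = 0.844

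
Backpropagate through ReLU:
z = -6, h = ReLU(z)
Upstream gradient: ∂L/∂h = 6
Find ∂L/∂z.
∂L/∂z = 0

h = ReLU(-6) = 0
Since z < 0: ∂h/∂z = 0
∂L/∂z = ∂L/∂h · ∂h/∂z = 6 × 0 = 0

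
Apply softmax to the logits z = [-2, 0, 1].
p = [0.0351, 0.2595, 0.7054]

exp(z) = [0.1353, 1, 2.718]
Sum = 3.854
p = [0.0351, 0.2595, 0.7054]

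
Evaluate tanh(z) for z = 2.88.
0.9937

tanh(2.88) = (e^(2.88) - e^(-2.88))/(e^(2.88) + e^(-2.88)) = 0.9937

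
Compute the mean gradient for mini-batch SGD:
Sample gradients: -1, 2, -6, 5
Average gradient = 0

Average = (1/4)(-1 + 2 + -6 + 5) = 0/4 = 0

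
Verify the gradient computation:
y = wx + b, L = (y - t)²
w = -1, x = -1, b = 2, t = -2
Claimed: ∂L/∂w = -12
Incorrect

y = (-1)(-1) + 2 = 3
∂L/∂y = 2(y - t) = 2(3 - -2) = 10
∂y/∂w = x = -1
∂L/∂w = 10 × -1 = -10

Claimed value: -12
Incorrect: The correct gradient is -10.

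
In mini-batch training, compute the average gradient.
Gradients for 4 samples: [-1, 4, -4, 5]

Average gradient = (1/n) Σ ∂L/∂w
Average gradient = 1

Average = (1/4)(-1 + 4 + -4 + 5) = 4/4 = 1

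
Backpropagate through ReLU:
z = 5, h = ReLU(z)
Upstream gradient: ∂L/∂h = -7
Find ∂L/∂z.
∂L/∂z = -7

h = ReLU(5) = 5
Since z > 0: ∂h/∂z = 1
∂L/∂z = ∂L/∂h · ∂h/∂z = -7 × 1 = -7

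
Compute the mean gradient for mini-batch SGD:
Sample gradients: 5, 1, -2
Average gradient = 1.333

Average = (1/3)(5 + 1 + -2) = 4/3 = 1.333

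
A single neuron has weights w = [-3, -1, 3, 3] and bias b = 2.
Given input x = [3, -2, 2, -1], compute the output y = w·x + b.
y = -2

y = (-3)(3) + (-1)(-2) + (3)(2) + (3)(-1) + 2 = -2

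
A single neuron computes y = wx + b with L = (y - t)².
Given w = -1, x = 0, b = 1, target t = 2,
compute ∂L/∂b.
∂L/∂b = -2

y = wx + b = (-1)(0) + 1 = 1
∂L/∂y = 2(y - t) = 2(1 - 2) = -2
∂y/∂b = 1
∂L/∂b = ∂L/∂y · ∂y/∂b = -2 × 1 = -2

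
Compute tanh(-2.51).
-0.9869

tanh(-2.51) = (e^(-2.51) - e^(2.51))/(e^(-2.51) + e^(2.51)) = -0.9869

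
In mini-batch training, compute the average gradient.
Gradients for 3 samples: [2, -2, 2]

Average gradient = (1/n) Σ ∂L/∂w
Average gradient = 0.6667

Average = (1/3)(2 + -2 + 2) = 2/3 = 0.6667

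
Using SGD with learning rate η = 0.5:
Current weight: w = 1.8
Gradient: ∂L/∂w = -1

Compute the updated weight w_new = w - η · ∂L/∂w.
w_new = 2.3

w_new = w - η·∂L/∂w = 1.8 - 0.5×(-1) = 1.8 - (-0.5) = 2.3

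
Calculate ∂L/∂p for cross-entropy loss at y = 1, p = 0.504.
∂L/∂p = -1.984

∂L/∂p = -y/p + (1-y)/(1-p) = -1/0.504 + 0 = -1.984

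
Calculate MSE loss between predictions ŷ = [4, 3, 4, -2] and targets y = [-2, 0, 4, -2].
MSE = 11.25

MSE = (1/4)((4--2)² + (3-0)² + (4-4)² + (-2--2)²) = (1/4)(36 + 9 + 0 + 0) = 11.25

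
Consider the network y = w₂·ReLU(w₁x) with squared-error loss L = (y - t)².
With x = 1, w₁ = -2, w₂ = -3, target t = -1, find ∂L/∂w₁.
∂L/∂w₁ = 0

Forward pass:
z = w₁x = -2×1 = -2
h = ReLU(-2) = 0
y = w₂h = -3×0 = 0

Backward pass:
∂L/∂y = 2(y - t) = 2(0 - -1) = 2
∂y/∂h = w₂ = -3
∂h/∂z = 0 (ReLU derivative)
∂z/∂w₁ = x = 1

∂L/∂w₁ = 2 × -3 × 0 × 1 = 0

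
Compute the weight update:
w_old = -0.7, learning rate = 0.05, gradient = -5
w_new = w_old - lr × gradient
w_new = -0.45

w_new = w - η·∂L/∂w = -0.7 - 0.05×(-5) = -0.7 - (-0.25) = -0.45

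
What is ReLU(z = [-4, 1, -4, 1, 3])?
h = [0, 1, 0, 1, 3]

ReLU applied element-wise: max(0,-4)=0, max(0,1)=1, max(0,-4)=0, max(0,1)=1, max(0,3)=3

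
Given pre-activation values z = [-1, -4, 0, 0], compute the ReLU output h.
h = [0, 0, 0, 0]

ReLU applied element-wise: max(0,-1)=0, max(0,-4)=0, max(0,0)=0, max(0,0)=0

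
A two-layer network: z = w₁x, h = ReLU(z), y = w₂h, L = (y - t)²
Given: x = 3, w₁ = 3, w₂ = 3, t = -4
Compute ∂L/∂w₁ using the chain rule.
∂L/∂w₁ = 558

Forward pass:
z = w₁x = 3×3 = 9
h = ReLU(9) = 9
y = w₂h = 3×9 = 27

Backward pass:
∂L/∂y = 2(y - t) = 2(27 - -4) = 62
∂y/∂h = w₂ = 3
∂h/∂z = 1 (ReLU derivative)
∂z/∂w₁ = x = 3

∂L/∂w₁ = 62 × 3 × 1 × 3 = 558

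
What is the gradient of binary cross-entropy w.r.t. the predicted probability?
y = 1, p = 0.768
∂L/∂p = -1.302

∂L/∂p = -y/p + (1-y)/(1-p) = -1/0.768 + 0 = -1.302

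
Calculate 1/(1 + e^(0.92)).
0.285

sigmoid(-0.92) = 1/(1 + e^(0.92)) = 1/(1 + 2.509) = 0.285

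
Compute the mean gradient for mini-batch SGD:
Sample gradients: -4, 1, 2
Average gradient = -0.3333

Average = (1/3)(-4 + 1 + 2) = -1/3 = -0.3333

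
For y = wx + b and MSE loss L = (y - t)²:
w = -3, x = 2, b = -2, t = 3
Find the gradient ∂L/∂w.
∂L/∂w = -44

y = wx + b = (-3)(2) + -2 = -8
∂L/∂y = 2(y - t) = 2(-8 - 3) = -22
∂y/∂w = x = 2
∂L/∂w = ∂L/∂y · ∂y/∂w = -22 × 2 = -44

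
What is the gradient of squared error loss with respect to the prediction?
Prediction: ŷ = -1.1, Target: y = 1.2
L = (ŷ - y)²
∂L/∂ŷ = -4.6

∂L/∂ŷ = 2(ŷ - y) = 2(-1.1 - 1.2) = 2(-2.3) = -4.6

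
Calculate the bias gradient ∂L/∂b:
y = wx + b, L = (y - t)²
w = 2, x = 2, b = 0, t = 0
∂L/∂b = 8

y = wx + b = (2)(2) + 0 = 4
∂L/∂y = 2(y - t) = 2(4 - 0) = 8
∂y/∂b = 1
∂L/∂b = ∂L/∂y · ∂y/∂b = 8 × 1 = 8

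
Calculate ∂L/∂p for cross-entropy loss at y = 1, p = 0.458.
∂L/∂p = -2.183

∂L/∂p = -y/p + (1-y)/(1-p) = -1/0.458 + 0 = -2.183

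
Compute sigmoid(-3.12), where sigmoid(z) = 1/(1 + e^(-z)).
0.04229

sigmoid(-3.12) = 1/(1 + e^(3.12)) = 1/(1 + 22.65) = 0.04229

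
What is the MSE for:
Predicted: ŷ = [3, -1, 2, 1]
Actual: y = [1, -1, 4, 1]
MSE = 2

MSE = (1/4)((3-1)² + (-1--1)² + (2-4)² + (1-1)²) = (1/4)(4 + 0 + 4 + 0) = 2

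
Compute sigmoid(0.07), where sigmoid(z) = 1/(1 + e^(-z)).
0.5175

sigmoid(0.07) = 1/(1 + e^(-0.07)) = 1/(1 + 0.9324) = 0.5175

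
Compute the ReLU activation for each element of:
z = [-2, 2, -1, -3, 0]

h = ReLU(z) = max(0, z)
h = [0, 2, 0, 0, 0]

ReLU applied element-wise: max(0,-2)=0, max(0,2)=2, max(0,-1)=0, max(0,-3)=0, max(0,0)=0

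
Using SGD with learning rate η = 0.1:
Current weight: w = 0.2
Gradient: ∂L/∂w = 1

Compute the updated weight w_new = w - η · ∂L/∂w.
w_new = 0.1

w_new = w - η·∂L/∂w = 0.2 - 0.1×(1) = 0.2 - (0.1) = 0.1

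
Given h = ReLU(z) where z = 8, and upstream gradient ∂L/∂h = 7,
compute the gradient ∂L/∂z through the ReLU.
∂L/∂z = 7

h = ReLU(8) = 8
Since z > 0: ∂h/∂z = 1
∂L/∂z = ∂L/∂h · ∂h/∂z = 7 × 1 = 7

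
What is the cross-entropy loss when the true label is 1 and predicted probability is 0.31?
L = 1.171

L = -1·log(0.31) - 0·log(0.69) = -log(0.31) = 1.171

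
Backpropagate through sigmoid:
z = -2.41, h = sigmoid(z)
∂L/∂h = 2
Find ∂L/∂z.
∂L/∂z = 0.1512

σ(-2.41) = 0.08241
σ'(-2.41) = σ(-2.41)(1 - σ(-2.41)) = 0.08241 × 0.9176 = 0.07562
∂L/∂z = ∂L/∂h · σ'(z) = 2 × 0.07562 = 0.1512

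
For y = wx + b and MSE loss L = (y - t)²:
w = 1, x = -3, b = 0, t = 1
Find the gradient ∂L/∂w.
∂L/∂w = 24

y = wx + b = (1)(-3) + 0 = -3
∂L/∂y = 2(y - t) = 2(-3 - 1) = -8
∂y/∂w = x = -3
∂L/∂w = ∂L/∂y · ∂y/∂w = -8 × -3 = 24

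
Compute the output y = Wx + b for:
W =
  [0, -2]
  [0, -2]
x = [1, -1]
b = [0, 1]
y = [2, 3]

Wx = [0×1 + -2×-1, 0×1 + -2×-1]
   = [2, 2]
y = Wx + b = [2 + 0, 2 + 1] = [2, 3]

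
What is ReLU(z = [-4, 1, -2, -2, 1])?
h = [0, 1, 0, 0, 1]

ReLU applied element-wise: max(0,-4)=0, max(0,1)=1, max(0,-2)=0, max(0,-2)=0, max(0,1)=1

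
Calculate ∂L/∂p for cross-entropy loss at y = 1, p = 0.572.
∂L/∂p = -1.748

∂L/∂p = -y/p + (1-y)/(1-p) = -1/0.572 + 0 = -1.748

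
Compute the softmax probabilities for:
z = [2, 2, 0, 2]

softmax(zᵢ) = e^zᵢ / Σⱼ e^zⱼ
p = [0.3189, 0.3189, 0.0432, 0.3189]

exp(z) = [7.389, 7.389, 1, 7.389]
Sum = 23.17
p = [0.3189, 0.3189, 0.0432, 0.3189]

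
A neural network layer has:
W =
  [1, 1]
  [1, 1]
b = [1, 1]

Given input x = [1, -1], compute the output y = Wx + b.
y = [1, 1]

Wx = [1×1 + 1×-1, 1×1 + 1×-1]
   = [0, 0]
y = Wx + b = [0 + 1, 0 + 1] = [1, 1]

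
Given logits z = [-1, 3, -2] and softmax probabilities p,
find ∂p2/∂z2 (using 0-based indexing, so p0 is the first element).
∂p2/∂z2 = 0.00653

p = softmax(z) = [0.01787, 0.9756, 0.006573]
p2 = 0.006573

∂p2/∂z2 = p2(1 - p2) = 0.006573 × (1 - 0.006573) = 0.00653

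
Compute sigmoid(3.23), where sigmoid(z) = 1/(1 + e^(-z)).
0.9619

sigmoid(3.23) = 1/(1 + e^(-3.23)) = 1/(1 + 0.03956) = 0.9619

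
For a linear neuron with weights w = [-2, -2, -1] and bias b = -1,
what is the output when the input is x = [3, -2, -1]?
y = -2

y = (-2)(3) + (-2)(-2) + (-1)(-1) + -1 = -2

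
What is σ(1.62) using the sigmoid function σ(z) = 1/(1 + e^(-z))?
0.8348

sigmoid(1.62) = 1/(1 + e^(-1.62)) = 1/(1 + 0.1979) = 0.8348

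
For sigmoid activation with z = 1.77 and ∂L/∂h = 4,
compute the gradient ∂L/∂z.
∂L/∂z = 0.4974

σ(1.77) = 0.8545
σ'(1.77) = σ(1.77)(1 - σ(1.77)) = 0.8545 × 0.1455 = 0.1244
∂L/∂z = ∂L/∂h · σ'(z) = 4 × 0.1244 = 0.4974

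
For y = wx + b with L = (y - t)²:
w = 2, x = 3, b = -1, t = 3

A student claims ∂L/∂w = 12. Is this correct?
Correct

y = (2)(3) + -1 = 5
∂L/∂y = 2(y - t) = 2(5 - 3) = 4
∂y/∂w = x = 3
∂L/∂w = 4 × 3 = 12

Claimed value: 12
Correct: The correct gradient is 12.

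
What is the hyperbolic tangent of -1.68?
-0.9329

tanh(-1.68) = (e^(-1.68) - e^(1.68))/(e^(-1.68) + e^(1.68)) = -0.9329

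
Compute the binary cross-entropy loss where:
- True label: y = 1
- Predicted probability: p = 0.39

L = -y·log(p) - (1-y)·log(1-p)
L = 0.9416

L = -1·log(0.39) - 0·log(0.61) = -log(0.39) = 0.9416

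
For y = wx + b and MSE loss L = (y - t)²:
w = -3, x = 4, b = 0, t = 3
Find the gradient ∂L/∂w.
∂L/∂w = -120

y = wx + b = (-3)(4) + 0 = -12
∂L/∂y = 2(y - t) = 2(-12 - 3) = -30
∂y/∂w = x = 4
∂L/∂w = ∂L/∂y · ∂y/∂w = -30 × 4 = -120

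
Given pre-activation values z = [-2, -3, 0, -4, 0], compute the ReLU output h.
h = [0, 0, 0, 0, 0]

ReLU applied element-wise: max(0,-2)=0, max(0,-3)=0, max(0,0)=0, max(0,-4)=0, max(0,0)=0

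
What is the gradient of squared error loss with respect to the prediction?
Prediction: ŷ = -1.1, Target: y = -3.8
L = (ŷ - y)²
∂L/∂ŷ = 5.4

∂L/∂ŷ = 2(ŷ - y) = 2(-1.1 - -3.8) = 2(2.7) = 5.4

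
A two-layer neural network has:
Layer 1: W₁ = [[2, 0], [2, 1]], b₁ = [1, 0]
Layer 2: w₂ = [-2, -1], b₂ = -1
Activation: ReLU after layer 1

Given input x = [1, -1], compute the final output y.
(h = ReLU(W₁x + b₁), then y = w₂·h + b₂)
y = -8

Layer 1 pre-activation: z₁ = [3, 1]
After ReLU: h = [3, 1]
Layer 2 output: y = -2×3 + -1×1 + -1 = -8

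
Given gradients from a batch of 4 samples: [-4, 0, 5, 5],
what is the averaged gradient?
Average gradient = 1.5

Average = (1/4)(-4 + 0 + 5 + 5) = 6/4 = 1.5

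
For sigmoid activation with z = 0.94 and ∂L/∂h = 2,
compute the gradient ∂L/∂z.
∂L/∂z = 0.404

σ(0.94) = 0.7191
σ'(0.94) = σ(0.94)(1 - σ(0.94)) = 0.7191 × 0.2809 = 0.202
∂L/∂z = ∂L/∂h · σ'(z) = 2 × 0.202 = 0.404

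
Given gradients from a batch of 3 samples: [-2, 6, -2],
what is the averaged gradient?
Average gradient = 0.6667

Average = (1/3)(-2 + 6 + -2) = 2/3 = 0.6667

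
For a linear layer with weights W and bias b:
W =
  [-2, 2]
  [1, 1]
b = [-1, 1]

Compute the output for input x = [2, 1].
y = [-3, 4]

Wx = [-2×2 + 2×1, 1×2 + 1×1]
   = [-2, 3]
y = Wx + b = [-2 + -1, 3 + 1] = [-3, 4]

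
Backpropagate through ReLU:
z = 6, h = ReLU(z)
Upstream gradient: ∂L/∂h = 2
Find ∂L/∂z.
∂L/∂z = 2

h = ReLU(6) = 6
Since z > 0: ∂h/∂z = 1
∂L/∂z = ∂L/∂h · ∂h/∂z = 2 × 1 = 2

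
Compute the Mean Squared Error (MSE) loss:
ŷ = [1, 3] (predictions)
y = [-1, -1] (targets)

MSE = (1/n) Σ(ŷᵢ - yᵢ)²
MSE = 10

MSE = (1/2)((1--1)² + (3--1)²) = (1/2)(4 + 16) = 10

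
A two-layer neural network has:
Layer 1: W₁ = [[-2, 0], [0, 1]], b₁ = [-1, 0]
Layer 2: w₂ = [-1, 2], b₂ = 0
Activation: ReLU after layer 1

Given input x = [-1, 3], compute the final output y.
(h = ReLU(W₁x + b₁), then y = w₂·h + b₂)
y = 5

Layer 1 pre-activation: z₁ = [1, 3]
After ReLU: h = [1, 3]
Layer 2 output: y = -1×1 + 2×3 + 0 = 5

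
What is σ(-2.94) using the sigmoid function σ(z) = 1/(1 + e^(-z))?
0.05021

sigmoid(-2.94) = 1/(1 + e^(2.94)) = 1/(1 + 18.92) = 0.05021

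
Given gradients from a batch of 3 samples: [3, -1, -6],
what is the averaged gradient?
Average gradient = -1.333

Average = (1/3)(3 + -1 + -6) = -4/3 = -1.333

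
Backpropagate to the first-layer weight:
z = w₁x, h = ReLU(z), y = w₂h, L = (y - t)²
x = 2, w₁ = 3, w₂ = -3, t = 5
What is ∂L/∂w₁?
∂L/∂w₁ = 276

Forward pass:
z = w₁x = 3×2 = 6
h = ReLU(6) = 6
y = w₂h = -3×6 = -18

Backward pass:
∂L/∂y = 2(y - t) = 2(-18 - 5) = -46
∂y/∂h = w₂ = -3
∂h/∂z = 1 (ReLU derivative)
∂z/∂w₁ = x = 2

∂L/∂w₁ = -46 × -3 × 1 × 2 = 276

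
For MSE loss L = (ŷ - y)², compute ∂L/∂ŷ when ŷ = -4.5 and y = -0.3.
∂L/∂ŷ = -8.4

∂L/∂ŷ = 2(ŷ - y) = 2(-4.5 - -0.3) = 2(-4.2) = -8.4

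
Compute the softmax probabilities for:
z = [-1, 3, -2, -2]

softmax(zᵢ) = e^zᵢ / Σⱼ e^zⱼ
p = [0.0178, 0.9692, 0.0065, 0.0065]

exp(z) = [0.3679, 20.09, 0.1353, 0.1353]
Sum = 20.72
p = [0.0178, 0.9692, 0.0065, 0.0065]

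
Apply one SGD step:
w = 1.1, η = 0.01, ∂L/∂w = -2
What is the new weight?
w_new = 1.12

w_new = w - η·∂L/∂w = 1.1 - 0.01×(-2) = 1.1 - (-0.02) = 1.12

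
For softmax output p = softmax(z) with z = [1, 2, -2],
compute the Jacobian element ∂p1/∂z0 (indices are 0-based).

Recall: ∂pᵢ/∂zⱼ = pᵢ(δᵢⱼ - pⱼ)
∂p1/∂z0 = -0.1915

p = softmax(z) = [0.2654, 0.7214, 0.01321]
p1 = 0.7214, p0 = 0.2654

∂p1/∂z0 = -p1 × p0 = -0.7214 × 0.2654 = -0.1915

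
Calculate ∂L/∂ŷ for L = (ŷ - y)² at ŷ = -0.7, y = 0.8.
∂L/∂ŷ = -3.0

∂L/∂ŷ = 2(ŷ - y) = 2(-0.7 - 0.8) = 2(-1.5) = -3.0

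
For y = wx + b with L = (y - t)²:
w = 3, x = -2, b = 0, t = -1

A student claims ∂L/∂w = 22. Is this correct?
Incorrect

y = (3)(-2) + 0 = -6
∂L/∂y = 2(y - t) = 2(-6 - -1) = -10
∂y/∂w = x = -2
∂L/∂w = -10 × -2 = 20

Claimed value: 22
Incorrect: The correct gradient is 20.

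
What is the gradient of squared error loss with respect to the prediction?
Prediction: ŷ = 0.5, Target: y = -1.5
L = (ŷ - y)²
∂L/∂ŷ = 4.0

∂L/∂ŷ = 2(ŷ - y) = 2(0.5 - -1.5) = 2(2.0) = 4.0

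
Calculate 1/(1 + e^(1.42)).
0.1947

sigmoid(-1.42) = 1/(1 + e^(1.42)) = 1/(1 + 4.137) = 0.1947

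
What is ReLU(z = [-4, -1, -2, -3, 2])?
h = [0, 0, 0, 0, 2]

ReLU applied element-wise: max(0,-4)=0, max(0,-1)=0, max(0,-2)=0, max(0,-3)=0, max(0,2)=2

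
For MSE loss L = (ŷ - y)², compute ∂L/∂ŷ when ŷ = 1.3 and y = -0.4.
∂L/∂ŷ = 3.4

∂L/∂ŷ = 2(ŷ - y) = 2(1.3 - -0.4) = 2(1.7) = 3.4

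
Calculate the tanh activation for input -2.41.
-0.984

tanh(-2.41) = (e^(-2.41) - e^(2.41))/(e^(-2.41) + e^(2.41)) = -0.984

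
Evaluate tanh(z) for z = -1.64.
-0.9275

tanh(-1.64) = (e^(-1.64) - e^(1.64))/(e^(-1.64) + e^(1.64)) = -0.9275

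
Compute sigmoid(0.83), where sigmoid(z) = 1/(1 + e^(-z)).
0.6964

sigmoid(0.83) = 1/(1 + e^(-0.83)) = 1/(1 + 0.436) = 0.6964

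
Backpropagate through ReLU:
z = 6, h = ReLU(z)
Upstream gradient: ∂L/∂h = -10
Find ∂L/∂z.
∂L/∂z = -10

h = ReLU(6) = 6
Since z > 0: ∂h/∂z = 1
∂L/∂z = ∂L/∂h · ∂h/∂z = -10 × 1 = -10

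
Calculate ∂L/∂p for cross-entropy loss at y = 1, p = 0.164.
∂L/∂p = -6.098

∂L/∂p = -y/p + (1-y)/(1-p) = -1/0.164 + 0 = -6.098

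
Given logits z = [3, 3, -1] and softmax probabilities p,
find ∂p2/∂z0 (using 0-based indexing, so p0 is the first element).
∂p2/∂z0 = -0.004496

p = softmax(z) = [0.4955, 0.4955, 0.009075]
p2 = 0.009075, p0 = 0.4955

∂p2/∂z0 = -p2 × p0 = -0.009075 × 0.4955 = -0.004496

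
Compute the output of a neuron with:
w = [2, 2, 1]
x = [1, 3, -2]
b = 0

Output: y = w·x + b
y = 6

y = (2)(1) + (2)(3) + (1)(-2) + 0 = 6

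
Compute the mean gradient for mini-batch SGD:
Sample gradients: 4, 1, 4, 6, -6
Average gradient = 1.8

Average = (1/5)(4 + 1 + 4 + 6 + -6) = 9/5 = 1.8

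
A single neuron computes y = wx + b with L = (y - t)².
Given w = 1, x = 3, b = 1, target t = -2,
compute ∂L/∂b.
∂L/∂b = 12

y = wx + b = (1)(3) + 1 = 4
∂L/∂y = 2(y - t) = 2(4 - -2) = 12
∂y/∂b = 1
∂L/∂b = ∂L/∂y · ∂y/∂b = 12 × 1 = 12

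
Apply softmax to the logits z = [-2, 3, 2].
p = [0.0049, 0.7275, 0.2676]

exp(z) = [0.1353, 20.09, 7.389]
Sum = 27.61
p = [0.0049, 0.7275, 0.2676]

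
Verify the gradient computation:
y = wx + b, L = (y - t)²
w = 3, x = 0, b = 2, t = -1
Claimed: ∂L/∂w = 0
Correct

y = (3)(0) + 2 = 2
∂L/∂y = 2(y - t) = 2(2 - -1) = 6
∂y/∂w = x = 0
∂L/∂w = 6 × 0 = 0

Claimed value: 0
Correct: The correct gradient is 0.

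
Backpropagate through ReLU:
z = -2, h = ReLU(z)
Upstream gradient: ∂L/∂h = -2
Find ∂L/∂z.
∂L/∂z = 0

h = ReLU(-2) = 0
Since z < 0: ∂h/∂z = 0
∂L/∂z = ∂L/∂h · ∂h/∂z = -2 × 0 = 0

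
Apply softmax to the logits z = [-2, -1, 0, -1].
p = [0.0723, 0.1966, 0.5344, 0.1966]

exp(z) = [0.1353, 0.3679, 1, 0.3679]
Sum = 1.871
p = [0.0723, 0.1966, 0.5344, 0.1966]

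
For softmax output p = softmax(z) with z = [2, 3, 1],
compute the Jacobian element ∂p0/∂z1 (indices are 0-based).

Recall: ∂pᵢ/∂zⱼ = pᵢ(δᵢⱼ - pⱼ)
∂p0/∂z1 = -0.1628

p = softmax(z) = [0.2447, 0.6652, 0.09003]
p0 = 0.2447, p1 = 0.6652

∂p0/∂z1 = -p0 × p1 = -0.2447 × 0.6652 = -0.1628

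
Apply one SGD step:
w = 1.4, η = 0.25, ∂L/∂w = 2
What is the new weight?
w_new = 0.9

w_new = w - η·∂L/∂w = 1.4 - 0.25×(2) = 1.4 - (0.5) = 0.9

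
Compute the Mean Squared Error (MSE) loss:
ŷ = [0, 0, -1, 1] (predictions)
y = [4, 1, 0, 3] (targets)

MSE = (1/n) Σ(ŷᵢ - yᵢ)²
MSE = 5.5

MSE = (1/4)((0-4)² + (0-1)² + (-1-0)² + (1-3)²) = (1/4)(16 + 1 + 1 + 4) = 5.5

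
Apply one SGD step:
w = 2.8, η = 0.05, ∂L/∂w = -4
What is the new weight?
w_new = 3

w_new = w - η·∂L/∂w = 2.8 - 0.05×(-4) = 2.8 - (-0.2) = 3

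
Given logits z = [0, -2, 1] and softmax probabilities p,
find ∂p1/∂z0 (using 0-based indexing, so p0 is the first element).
∂p1/∂z0 = -0.009113

p = softmax(z) = [0.2595, 0.03512, 0.7054]
p1 = 0.03512, p0 = 0.2595

∂p1/∂z0 = -p1 × p0 = -0.03512 × 0.2595 = -0.009113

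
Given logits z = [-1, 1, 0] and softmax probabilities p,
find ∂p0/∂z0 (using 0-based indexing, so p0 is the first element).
∂p0/∂z0 = 0.08193

p = softmax(z) = [0.09003, 0.6652, 0.2447]
p0 = 0.09003

∂p0/∂z0 = p0(1 - p0) = 0.09003 × (1 - 0.09003) = 0.08193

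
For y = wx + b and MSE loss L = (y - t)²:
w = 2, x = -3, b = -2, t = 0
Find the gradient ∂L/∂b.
∂L/∂b = -16

y = wx + b = (2)(-3) + -2 = -8
∂L/∂y = 2(y - t) = 2(-8 - 0) = -16
∂y/∂b = 1
∂L/∂b = ∂L/∂y · ∂y/∂b = -16 × 1 = -16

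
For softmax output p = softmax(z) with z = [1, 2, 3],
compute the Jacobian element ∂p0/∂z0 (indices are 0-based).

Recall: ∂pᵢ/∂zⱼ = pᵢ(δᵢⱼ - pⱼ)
∂p0/∂z0 = 0.08193

p = softmax(z) = [0.09003, 0.2447, 0.6652]
p0 = 0.09003

∂p0/∂z0 = p0(1 - p0) = 0.09003 × (1 - 0.09003) = 0.08193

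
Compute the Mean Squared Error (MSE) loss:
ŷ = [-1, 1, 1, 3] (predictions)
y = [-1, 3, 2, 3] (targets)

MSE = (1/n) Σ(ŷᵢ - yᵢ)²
MSE = 1.25

MSE = (1/4)((-1--1)² + (1-3)² + (1-2)² + (3-3)²) = (1/4)(0 + 4 + 1 + 0) = 1.25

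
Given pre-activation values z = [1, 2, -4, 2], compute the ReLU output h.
h = [1, 2, 0, 2]

ReLU applied element-wise: max(0,1)=1, max(0,2)=2, max(0,-4)=0, max(0,2)=2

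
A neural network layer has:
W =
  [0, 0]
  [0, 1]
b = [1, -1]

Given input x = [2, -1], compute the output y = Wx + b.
y = [1, -2]

Wx = [0×2 + 0×-1, 0×2 + 1×-1]
   = [0, -1]
y = Wx + b = [0 + 1, -1 + -1] = [1, -2]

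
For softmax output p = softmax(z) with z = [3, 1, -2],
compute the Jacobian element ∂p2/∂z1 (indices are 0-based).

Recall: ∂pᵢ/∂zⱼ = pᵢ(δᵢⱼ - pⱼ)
∂p2/∂z1 = -0.0006991

p = softmax(z) = [0.8756, 0.1185, 0.0059]
p2 = 0.0059, p1 = 0.1185

∂p2/∂z1 = -p2 × p1 = -0.0059 × 0.1185 = -0.0006991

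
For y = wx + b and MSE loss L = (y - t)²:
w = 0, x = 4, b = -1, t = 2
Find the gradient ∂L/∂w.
∂L/∂w = -24

y = wx + b = (0)(4) + -1 = -1
∂L/∂y = 2(y - t) = 2(-1 - 2) = -6
∂y/∂w = x = 4
∂L/∂w = ∂L/∂y · ∂y/∂w = -6 × 4 = -24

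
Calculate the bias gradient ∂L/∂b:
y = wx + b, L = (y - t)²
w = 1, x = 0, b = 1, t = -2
∂L/∂b = 6

y = wx + b = (1)(0) + 1 = 1
∂L/∂y = 2(y - t) = 2(1 - -2) = 6
∂y/∂b = 1
∂L/∂b = ∂L/∂y · ∂y/∂b = 6 × 1 = 6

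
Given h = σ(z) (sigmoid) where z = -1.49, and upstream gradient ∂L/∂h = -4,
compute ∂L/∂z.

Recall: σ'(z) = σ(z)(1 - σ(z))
∂L/∂z = -0.6004

σ(-1.49) = 0.1839
σ'(-1.49) = σ(-1.49)(1 - σ(-1.49)) = 0.1839 × 0.8161 = 0.1501
∂L/∂z = ∂L/∂h · σ'(z) = -4 × 0.1501 = -0.6004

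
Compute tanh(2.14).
0.9727

tanh(2.14) = (e^(2.14) - e^(-2.14))/(e^(2.14) + e^(-2.14)) = 0.9727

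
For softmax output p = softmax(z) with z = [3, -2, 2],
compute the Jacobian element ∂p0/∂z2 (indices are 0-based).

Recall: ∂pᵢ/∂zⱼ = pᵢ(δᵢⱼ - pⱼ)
∂p0/∂z2 = -0.1947

p = softmax(z) = [0.7275, 0.004902, 0.2676]
p0 = 0.7275, p2 = 0.2676

∂p0/∂z2 = -p0 × p2 = -0.7275 × 0.2676 = -0.1947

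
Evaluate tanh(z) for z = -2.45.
-0.9852

tanh(-2.45) = (e^(-2.45) - e^(2.45))/(e^(-2.45) + e^(2.45)) = -0.9852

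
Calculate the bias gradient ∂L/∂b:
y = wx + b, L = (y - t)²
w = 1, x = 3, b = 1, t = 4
∂L/∂b = 0

y = wx + b = (1)(3) + 1 = 4
∂L/∂y = 2(y - t) = 2(4 - 4) = 0
∂y/∂b = 1
∂L/∂b = ∂L/∂y · ∂y/∂b = 0 × 1 = 0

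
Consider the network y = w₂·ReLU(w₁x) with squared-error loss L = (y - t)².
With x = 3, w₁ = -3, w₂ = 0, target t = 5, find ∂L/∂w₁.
∂L/∂w₁ = 0

Forward pass:
z = w₁x = -3×3 = -9
h = ReLU(-9) = 0
y = w₂h = 0×0 = 0

Backward pass:
∂L/∂y = 2(y - t) = 2(0 - 5) = -10
∂y/∂h = w₂ = 0
∂h/∂z = 0 (ReLU derivative)
∂z/∂w₁ = x = 3

∂L/∂w₁ = -10 × 0 × 0 × 3 = 0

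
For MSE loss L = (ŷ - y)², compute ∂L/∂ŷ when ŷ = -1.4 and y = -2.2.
∂L/∂ŷ = 1.6

∂L/∂ŷ = 2(ŷ - y) = 2(-1.4 - -2.2) = 2(0.8) = 1.6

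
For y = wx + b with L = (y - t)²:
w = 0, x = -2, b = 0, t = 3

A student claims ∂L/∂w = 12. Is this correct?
Correct

y = (0)(-2) + 0 = 0
∂L/∂y = 2(y - t) = 2(0 - 3) = -6
∂y/∂w = x = -2
∂L/∂w = -6 × -2 = 12

Claimed value: 12
Correct: The correct gradient is 12.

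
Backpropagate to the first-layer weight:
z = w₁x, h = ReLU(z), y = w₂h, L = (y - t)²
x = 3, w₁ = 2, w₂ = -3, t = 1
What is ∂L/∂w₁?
∂L/∂w₁ = 342

Forward pass:
z = w₁x = 2×3 = 6
h = ReLU(6) = 6
y = w₂h = -3×6 = -18

Backward pass:
∂L/∂y = 2(y - t) = 2(-18 - 1) = -38
∂y/∂h = w₂ = -3
∂h/∂z = 1 (ReLU derivative)
∂z/∂w₁ = x = 3

∂L/∂w₁ = -38 × -3 × 1 × 3 = 342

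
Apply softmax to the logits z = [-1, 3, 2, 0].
p = [0.0128, 0.6964, 0.2562, 0.0347]

exp(z) = [0.3679, 20.09, 7.389, 1]
Sum = 28.84
p = [0.0128, 0.6964, 0.2562, 0.0347]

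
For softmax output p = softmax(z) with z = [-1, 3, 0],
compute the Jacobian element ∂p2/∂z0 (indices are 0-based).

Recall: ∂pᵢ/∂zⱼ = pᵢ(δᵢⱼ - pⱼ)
∂p2/∂z0 = -0.0007993

p = softmax(z) = [0.01715, 0.9362, 0.04661]
p2 = 0.04661, p0 = 0.01715

∂p2/∂z0 = -p2 × p0 = -0.04661 × 0.01715 = -0.0007993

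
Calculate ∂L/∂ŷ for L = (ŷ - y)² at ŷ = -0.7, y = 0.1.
∂L/∂ŷ = -1.6

∂L/∂ŷ = 2(ŷ - y) = 2(-0.7 - 0.1) = 2(-0.8) = -1.6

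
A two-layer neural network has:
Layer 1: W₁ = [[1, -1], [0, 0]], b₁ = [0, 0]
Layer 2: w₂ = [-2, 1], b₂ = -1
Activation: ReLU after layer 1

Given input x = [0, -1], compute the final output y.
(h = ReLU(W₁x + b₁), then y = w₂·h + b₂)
y = -3

Layer 1 pre-activation: z₁ = [1, 0]
After ReLU: h = [1, 0]
Layer 2 output: y = -2×1 + 1×0 + -1 = -3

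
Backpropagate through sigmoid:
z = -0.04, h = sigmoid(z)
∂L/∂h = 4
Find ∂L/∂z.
∂L/∂z = 0.9996

σ(-0.04) = 0.49
σ'(-0.04) = σ(-0.04)(1 - σ(-0.04)) = 0.49 × 0.51 = 0.2499
∂L/∂z = ∂L/∂h · σ'(z) = 4 × 0.2499 = 0.9996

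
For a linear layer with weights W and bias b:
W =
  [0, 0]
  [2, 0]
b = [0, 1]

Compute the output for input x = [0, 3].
y = [0, 1]

Wx = [0×0 + 0×3, 2×0 + 0×3]
   = [0, 0]
y = Wx + b = [0 + 0, 0 + 1] = [0, 1]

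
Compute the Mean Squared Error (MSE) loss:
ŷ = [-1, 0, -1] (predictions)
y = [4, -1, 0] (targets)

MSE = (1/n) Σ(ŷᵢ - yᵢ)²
MSE = 9

MSE = (1/3)((-1-4)² + (0--1)² + (-1-0)²) = (1/3)(25 + 1 + 1) = 9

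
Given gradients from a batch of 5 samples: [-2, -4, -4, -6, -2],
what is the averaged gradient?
Average gradient = -3.6

Average = (1/5)(-2 + -4 + -4 + -6 + -2) = -18/5 = -3.6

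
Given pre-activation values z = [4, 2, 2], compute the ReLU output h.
h = [4, 2, 2]

ReLU applied element-wise: max(0,4)=4, max(0,2)=2, max(0,2)=2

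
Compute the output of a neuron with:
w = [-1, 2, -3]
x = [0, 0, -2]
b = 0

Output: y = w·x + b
y = 6

y = (-1)(0) + (2)(0) + (-3)(-2) + 0 = 6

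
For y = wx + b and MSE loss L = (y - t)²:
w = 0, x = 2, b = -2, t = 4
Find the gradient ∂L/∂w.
∂L/∂w = -24

y = wx + b = (0)(2) + -2 = -2
∂L/∂y = 2(y - t) = 2(-2 - 4) = -12
∂y/∂w = x = 2
∂L/∂w = ∂L/∂y · ∂y/∂w = -12 × 2 = -24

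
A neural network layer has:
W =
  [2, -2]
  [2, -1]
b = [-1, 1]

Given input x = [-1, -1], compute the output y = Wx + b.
y = [-1, 0]

Wx = [2×-1 + -2×-1, 2×-1 + -1×-1]
   = [0, -1]
y = Wx + b = [0 + -1, -1 + 1] = [-1, 0]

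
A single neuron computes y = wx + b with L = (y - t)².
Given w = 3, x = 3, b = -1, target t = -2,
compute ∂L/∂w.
∂L/∂w = 60

y = wx + b = (3)(3) + -1 = 8
∂L/∂y = 2(y - t) = 2(8 - -2) = 20
∂y/∂w = x = 3
∂L/∂w = ∂L/∂y · ∂y/∂w = 20 × 3 = 60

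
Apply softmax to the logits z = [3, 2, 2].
p = [0.5761, 0.2119, 0.2119]

exp(z) = [20.09, 7.389, 7.389]
Sum = 34.86
p = [0.5761, 0.2119, 0.2119]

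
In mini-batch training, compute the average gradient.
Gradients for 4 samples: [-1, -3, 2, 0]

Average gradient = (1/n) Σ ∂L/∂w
Average gradient = -0.5

Average = (1/4)(-1 + -3 + 2 + 0) = -2/4 = -0.5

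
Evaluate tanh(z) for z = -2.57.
-0.9884

tanh(-2.57) = (e^(-2.57) - e^(2.57))/(e^(-2.57) + e^(2.57)) = -0.9884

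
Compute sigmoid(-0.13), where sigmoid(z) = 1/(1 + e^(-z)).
0.4675

sigmoid(-0.13) = 1/(1 + e^(0.13)) = 1/(1 + 1.139) = 0.4675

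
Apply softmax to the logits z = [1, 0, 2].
p = [0.2447, 0.09, 0.6652]

exp(z) = [2.718, 1, 7.389]
Sum = 11.11
p = [0.2447, 0.09, 0.6652]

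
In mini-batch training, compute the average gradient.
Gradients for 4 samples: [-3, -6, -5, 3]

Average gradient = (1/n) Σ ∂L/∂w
Average gradient = -2.75

Average = (1/4)(-3 + -6 + -5 + 3) = -11/4 = -2.75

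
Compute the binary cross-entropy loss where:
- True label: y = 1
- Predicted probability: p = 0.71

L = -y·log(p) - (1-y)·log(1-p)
L = 0.3425

L = -1·log(0.71) - 0·log(0.29) = -log(0.71) = 0.3425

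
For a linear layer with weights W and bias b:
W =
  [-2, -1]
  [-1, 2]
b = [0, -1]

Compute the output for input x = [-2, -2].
y = [6, -3]

Wx = [-2×-2 + -1×-2, -1×-2 + 2×-2]
   = [6, -2]
y = Wx + b = [6 + 0, -2 + -1] = [6, -3]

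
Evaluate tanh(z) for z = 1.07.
0.7895

tanh(1.07) = (e^(1.07) - e^(-1.07))/(e^(1.07) + e^(-1.07)) = 0.7895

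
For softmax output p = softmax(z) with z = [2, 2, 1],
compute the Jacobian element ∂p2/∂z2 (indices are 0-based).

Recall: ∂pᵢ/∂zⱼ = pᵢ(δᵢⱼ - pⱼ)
∂p2/∂z2 = 0.1312

p = softmax(z) = [0.4223, 0.4223, 0.1554]
p2 = 0.1554

∂p2/∂z2 = p2(1 - p2) = 0.1554 × (1 - 0.1554) = 0.1312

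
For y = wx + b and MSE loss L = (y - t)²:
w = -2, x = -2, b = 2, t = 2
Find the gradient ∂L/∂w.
∂L/∂w = -16

y = wx + b = (-2)(-2) + 2 = 6
∂L/∂y = 2(y - t) = 2(6 - 2) = 8
∂y/∂w = x = -2
∂L/∂w = ∂L/∂y · ∂y/∂w = 8 × -2 = -16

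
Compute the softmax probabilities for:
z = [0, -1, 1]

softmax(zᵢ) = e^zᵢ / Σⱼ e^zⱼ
p = [0.2447, 0.09, 0.6652]

exp(z) = [1, 0.3679, 2.718]
Sum = 4.086
p = [0.2447, 0.09, 0.6652]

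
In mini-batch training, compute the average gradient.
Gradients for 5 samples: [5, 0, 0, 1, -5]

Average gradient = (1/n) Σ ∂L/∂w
Average gradient = 0.2

Average = (1/5)(5 + 0 + 0 + 1 + -5) = 1/5 = 0.2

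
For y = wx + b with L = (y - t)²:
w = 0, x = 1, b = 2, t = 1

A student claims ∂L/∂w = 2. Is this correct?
Correct

y = (0)(1) + 2 = 2
∂L/∂y = 2(y - t) = 2(2 - 1) = 2
∂y/∂w = x = 1
∂L/∂w = 2 × 1 = 2

Claimed value: 2
Correct: The correct gradient is 2.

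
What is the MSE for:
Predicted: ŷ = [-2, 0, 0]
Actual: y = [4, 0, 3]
MSE = 15

MSE = (1/3)((-2-4)² + (0-0)² + (0-3)²) = (1/3)(36 + 0 + 9) = 15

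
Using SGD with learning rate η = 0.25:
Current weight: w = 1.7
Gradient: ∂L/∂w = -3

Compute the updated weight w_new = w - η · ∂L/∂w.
w_new = 2.45

w_new = w - η·∂L/∂w = 1.7 - 0.25×(-3) = 1.7 - (-0.75) = 2.45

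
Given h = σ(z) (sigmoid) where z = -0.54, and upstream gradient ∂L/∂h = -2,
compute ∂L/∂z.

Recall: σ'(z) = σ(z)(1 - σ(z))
∂L/∂z = -0.4653

σ(-0.54) = 0.3682
σ'(-0.54) = σ(-0.54)(1 - σ(-0.54)) = 0.3682 × 0.6318 = 0.2326
∂L/∂z = ∂L/∂h · σ'(z) = -2 × 0.2326 = -0.4653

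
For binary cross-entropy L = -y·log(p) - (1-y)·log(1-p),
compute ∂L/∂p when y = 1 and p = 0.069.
∂L/∂p = -14.49

∂L/∂p = -y/p + (1-y)/(1-p) = -1/0.069 + 0 = -14.49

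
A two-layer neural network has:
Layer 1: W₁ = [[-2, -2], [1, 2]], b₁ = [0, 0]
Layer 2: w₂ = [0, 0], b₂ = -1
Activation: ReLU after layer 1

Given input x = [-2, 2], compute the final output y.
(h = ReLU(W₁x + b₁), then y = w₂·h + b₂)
y = -1

Layer 1 pre-activation: z₁ = [0, 2]
After ReLU: h = [0, 2]
Layer 2 output: y = 0×0 + 0×2 + -1 = -1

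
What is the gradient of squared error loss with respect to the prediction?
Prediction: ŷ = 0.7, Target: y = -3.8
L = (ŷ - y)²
∂L/∂ŷ = 9.0

∂L/∂ŷ = 2(ŷ - y) = 2(0.7 - -3.8) = 2(4.5) = 9.0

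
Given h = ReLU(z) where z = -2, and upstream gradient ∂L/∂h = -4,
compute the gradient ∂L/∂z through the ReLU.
∂L/∂z = 0

h = ReLU(-2) = 0
Since z < 0: ∂h/∂z = 0
∂L/∂z = ∂L/∂h · ∂h/∂z = -4 × 0 = 0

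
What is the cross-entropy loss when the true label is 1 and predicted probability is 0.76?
L = 0.2744

L = -1·log(0.76) - 0·log(0.24) = -log(0.76) = 0.2744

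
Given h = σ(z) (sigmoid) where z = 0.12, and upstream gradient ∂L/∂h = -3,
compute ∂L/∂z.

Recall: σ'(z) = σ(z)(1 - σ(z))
∂L/∂z = -0.7473

σ(0.12) = 0.53
σ'(0.12) = σ(0.12)(1 - σ(0.12)) = 0.53 × 0.47 = 0.2491
∂L/∂z = ∂L/∂h · σ'(z) = -3 × 0.2491 = -0.7473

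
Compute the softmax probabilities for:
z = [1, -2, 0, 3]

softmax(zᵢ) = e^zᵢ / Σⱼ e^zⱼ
p = [0.1135, 0.0057, 0.0418, 0.839]

exp(z) = [2.718, 0.1353, 1, 20.09]
Sum = 23.94
p = [0.1135, 0.0057, 0.0418, 0.839]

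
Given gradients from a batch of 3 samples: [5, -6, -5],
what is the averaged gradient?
Average gradient = -2

Average = (1/3)(5 + -6 + -5) = -6/3 = -2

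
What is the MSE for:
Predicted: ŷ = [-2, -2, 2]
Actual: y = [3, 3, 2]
MSE = 16.67

MSE = (1/3)((-2-3)² + (-2-3)² + (2-2)²) = (1/3)(25 + 25 + 0) = 16.67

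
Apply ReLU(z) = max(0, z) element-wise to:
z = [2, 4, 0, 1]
h = [2, 4, 0, 1]

ReLU applied element-wise: max(0,2)=2, max(0,4)=4, max(0,0)=0, max(0,1)=1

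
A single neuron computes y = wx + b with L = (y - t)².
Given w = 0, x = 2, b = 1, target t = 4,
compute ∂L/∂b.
∂L/∂b = -6

y = wx + b = (0)(2) + 1 = 1
∂L/∂y = 2(y - t) = 2(1 - 4) = -6
∂y/∂b = 1
∂L/∂b = ∂L/∂y · ∂y/∂b = -6 × 1 = -6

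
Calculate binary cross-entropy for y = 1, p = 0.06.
L = 2.813

L = -1·log(0.06) - 0·log(0.94) = -log(0.06) = 2.813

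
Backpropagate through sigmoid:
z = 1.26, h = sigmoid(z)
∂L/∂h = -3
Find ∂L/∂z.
∂L/∂z = -0.5164

σ(1.26) = 0.779
σ'(1.26) = σ(1.26)(1 - σ(1.26)) = 0.779 × 0.221 = 0.1721
∂L/∂z = ∂L/∂h · σ'(z) = -3 × 0.1721 = -0.5164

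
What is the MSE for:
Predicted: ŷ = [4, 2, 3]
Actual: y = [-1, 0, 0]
MSE = 12.67

MSE = (1/3)((4--1)² + (2-0)² + (3-0)²) = (1/3)(25 + 4 + 9) = 12.67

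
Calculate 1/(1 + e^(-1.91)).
0.871

sigmoid(1.91) = 1/(1 + e^(-1.91)) = 1/(1 + 0.1481) = 0.871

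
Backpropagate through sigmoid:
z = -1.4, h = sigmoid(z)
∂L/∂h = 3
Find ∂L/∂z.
∂L/∂z = 0.4761

σ(-1.4) = 0.1978
σ'(-1.4) = σ(-1.4)(1 - σ(-1.4)) = 0.1978 × 0.8022 = 0.1587
∂L/∂z = ∂L/∂h · σ'(z) = 3 × 0.1587 = 0.4761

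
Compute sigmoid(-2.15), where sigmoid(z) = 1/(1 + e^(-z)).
0.1043

sigmoid(-2.15) = 1/(1 + e^(2.15)) = 1/(1 + 8.585) = 0.1043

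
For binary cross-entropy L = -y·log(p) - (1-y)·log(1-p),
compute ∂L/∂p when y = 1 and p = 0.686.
∂L/∂p = -1.458

∂L/∂p = -y/p + (1-y)/(1-p) = -1/0.686 + 0 = -1.458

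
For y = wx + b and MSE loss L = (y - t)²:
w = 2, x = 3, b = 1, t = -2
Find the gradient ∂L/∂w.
∂L/∂w = 54

y = wx + b = (2)(3) + 1 = 7
∂L/∂y = 2(y - t) = 2(7 - -2) = 18
∂y/∂w = x = 3
∂L/∂w = ∂L/∂y · ∂y/∂w = 18 × 3 = 54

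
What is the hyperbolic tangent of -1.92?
-0.9579

tanh(-1.92) = (e^(-1.92) - e^(1.92))/(e^(-1.92) + e^(1.92)) = -0.9579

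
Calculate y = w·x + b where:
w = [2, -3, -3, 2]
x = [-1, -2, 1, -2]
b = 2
y = -1

y = (2)(-1) + (-3)(-2) + (-3)(1) + (2)(-2) + 2 = -1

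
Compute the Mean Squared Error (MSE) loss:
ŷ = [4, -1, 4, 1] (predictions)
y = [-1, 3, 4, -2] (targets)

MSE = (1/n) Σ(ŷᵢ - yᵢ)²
MSE = 12.5

MSE = (1/4)((4--1)² + (-1-3)² + (4-4)² + (1--2)²) = (1/4)(25 + 16 + 0 + 9) = 12.5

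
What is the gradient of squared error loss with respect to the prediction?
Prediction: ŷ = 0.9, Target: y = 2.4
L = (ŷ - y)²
∂L/∂ŷ = -3.0

∂L/∂ŷ = 2(ŷ - y) = 2(0.9 - 2.4) = 2(-1.5) = -3.0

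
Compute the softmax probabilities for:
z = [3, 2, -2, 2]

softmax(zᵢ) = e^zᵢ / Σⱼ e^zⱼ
p = [0.5739, 0.2111, 0.0039, 0.2111]

exp(z) = [20.09, 7.389, 0.1353, 7.389]
Sum = 35
p = [0.5739, 0.2111, 0.0039, 0.2111]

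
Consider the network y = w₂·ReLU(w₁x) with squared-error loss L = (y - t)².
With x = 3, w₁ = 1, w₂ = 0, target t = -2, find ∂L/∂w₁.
∂L/∂w₁ = 0

Forward pass:
z = w₁x = 1×3 = 3
h = ReLU(3) = 3
y = w₂h = 0×3 = 0

Backward pass:
∂L/∂y = 2(y - t) = 2(0 - -2) = 4
∂y/∂h = w₂ = 0
∂h/∂z = 1 (ReLU derivative)
∂z/∂w₁ = x = 3

∂L/∂w₁ = 4 × 0 × 1 × 3 = 0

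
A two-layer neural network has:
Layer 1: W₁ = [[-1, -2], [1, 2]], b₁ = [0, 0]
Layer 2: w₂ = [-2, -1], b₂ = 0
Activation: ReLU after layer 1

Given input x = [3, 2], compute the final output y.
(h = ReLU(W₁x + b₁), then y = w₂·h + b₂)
y = -7

Layer 1 pre-activation: z₁ = [-7, 7]
After ReLU: h = [0, 7]
Layer 2 output: y = -2×0 + -1×7 + 0 = -7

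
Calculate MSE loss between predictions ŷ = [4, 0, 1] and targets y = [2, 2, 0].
MSE = 3

MSE = (1/3)((4-2)² + (0-2)² + (1-0)²) = (1/3)(4 + 4 + 1) = 3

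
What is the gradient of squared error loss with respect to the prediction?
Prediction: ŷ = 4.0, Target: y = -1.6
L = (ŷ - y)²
∂L/∂ŷ = 11.2

∂L/∂ŷ = 2(ŷ - y) = 2(4.0 - -1.6) = 2(5.6) = 11.2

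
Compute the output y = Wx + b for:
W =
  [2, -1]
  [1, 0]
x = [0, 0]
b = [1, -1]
y = [1, -1]

Wx = [2×0 + -1×0, 1×0 + 0×0]
   = [0, 0]
y = Wx + b = [0 + 1, 0 + -1] = [1, -1]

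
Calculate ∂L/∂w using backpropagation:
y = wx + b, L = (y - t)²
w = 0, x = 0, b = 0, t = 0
∂L/∂w = 0

y = wx + b = (0)(0) + 0 = 0
∂L/∂y = 2(y - t) = 2(0 - 0) = 0
∂y/∂w = x = 0
∂L/∂w = ∂L/∂y · ∂y/∂w = 0 × 0 = 0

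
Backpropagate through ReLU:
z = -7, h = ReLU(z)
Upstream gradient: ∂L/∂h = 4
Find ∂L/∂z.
∂L/∂z = 0

h = ReLU(-7) = 0
Since z < 0: ∂h/∂z = 0
∂L/∂z = ∂L/∂h · ∂h/∂z = 4 × 0 = 0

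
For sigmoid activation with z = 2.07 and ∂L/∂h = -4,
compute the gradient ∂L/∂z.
∂L/∂z = -0.398

σ(2.07) = 0.888
σ'(2.07) = σ(2.07)(1 - σ(2.07)) = 0.888 × 0.112 = 0.09949
∂L/∂z = ∂L/∂h · σ'(z) = -4 × 0.09949 = -0.398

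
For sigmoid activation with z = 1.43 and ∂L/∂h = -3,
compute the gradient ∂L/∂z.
∂L/∂z = -0.4674

σ(1.43) = 0.8069
σ'(1.43) = σ(1.43)(1 - σ(1.43)) = 0.8069 × 0.1931 = 0.1558
∂L/∂z = ∂L/∂h · σ'(z) = -3 × 0.1558 = -0.4674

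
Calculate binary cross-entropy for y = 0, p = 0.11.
L = 0.1165

L = -0·log(0.11) - 1·log(0.89) = -log(0.89) = 0.1165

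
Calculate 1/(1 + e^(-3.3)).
0.9644

sigmoid(3.3) = 1/(1 + e^(-3.3)) = 1/(1 + 0.03688) = 0.9644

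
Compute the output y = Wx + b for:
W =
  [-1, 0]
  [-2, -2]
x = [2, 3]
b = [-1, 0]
y = [-3, -10]

Wx = [-1×2 + 0×3, -2×2 + -2×3]
   = [-2, -10]
y = Wx + b = [-2 + -1, -10 + 0] = [-3, -10]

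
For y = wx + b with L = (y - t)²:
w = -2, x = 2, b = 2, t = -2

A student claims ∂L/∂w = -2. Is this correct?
Incorrect

y = (-2)(2) + 2 = -2
∂L/∂y = 2(y - t) = 2(-2 - -2) = 0
∂y/∂w = x = 2
∂L/∂w = 0 × 2 = 0

Claimed value: -2
Incorrect: The correct gradient is 0.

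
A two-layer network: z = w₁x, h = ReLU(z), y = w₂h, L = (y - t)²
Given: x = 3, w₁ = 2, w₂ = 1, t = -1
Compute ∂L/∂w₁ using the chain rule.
∂L/∂w₁ = 42

Forward pass:
z = w₁x = 2×3 = 6
h = ReLU(6) = 6
y = w₂h = 1×6 = 6

Backward pass:
∂L/∂y = 2(y - t) = 2(6 - -1) = 14
∂y/∂h = w₂ = 1
∂h/∂z = 1 (ReLU derivative)
∂z/∂w₁ = x = 3

∂L/∂w₁ = 14 × 1 × 1 × 3 = 42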